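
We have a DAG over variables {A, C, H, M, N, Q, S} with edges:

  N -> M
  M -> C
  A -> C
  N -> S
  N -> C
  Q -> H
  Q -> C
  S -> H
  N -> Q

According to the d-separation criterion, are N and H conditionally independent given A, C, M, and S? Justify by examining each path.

4 paths connect N and H; each must be blocked for d-separation to hold:
  1. N → M → C ← Q → H — M:chain[blocks]; C:collider[open]; Q:fork[open] ⇒ blocked
  2. N → C ← Q → H — C:collider[open]; Q:fork[open] ⇒ active
  3. N → S → H — S:chain[blocks] ⇒ blocked
  4. N → Q → H — Q:chain[open] ⇒ active
At least one path is unblocked, so d-separation fails.

No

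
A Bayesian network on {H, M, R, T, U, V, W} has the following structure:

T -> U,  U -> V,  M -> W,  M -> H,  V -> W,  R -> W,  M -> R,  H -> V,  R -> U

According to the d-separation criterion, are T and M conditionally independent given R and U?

6 paths connect T and M; each must be blocked for d-separation to hold:
Path 1: T → U → V ← H ← M
  U is a chain here and U is conditioned on, so the path is blocked at U.
Path 2: T → U → V → W ← R ← M
  U is a chain here and U is conditioned on, so the path is blocked at U.
Path 3: T → U → V → W ← M
  U is a chain here and U is conditioned on, so the path is blocked at U.
Path 4: T → U ← R → W ← V ← H ← M
  R is a fork here and R is conditioned on, so the path is blocked at R.
Path 5: T → U ← R → W ← M
  R is a fork here and R is conditioned on, so the path is blocked at R.
Path 6: T → U ← R ← M
  R is a chain here and R is conditioned on, so the path is blocked at R.
Every path is blocked, so T and M are d-separated given {R, U}.

Yes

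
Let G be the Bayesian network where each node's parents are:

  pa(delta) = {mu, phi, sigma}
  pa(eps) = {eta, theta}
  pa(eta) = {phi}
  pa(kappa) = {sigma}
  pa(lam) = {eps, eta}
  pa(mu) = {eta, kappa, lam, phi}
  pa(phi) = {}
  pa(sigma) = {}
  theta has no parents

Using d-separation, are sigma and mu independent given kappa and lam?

We examine all 6 paths between sigma and mu:
Path 1: sigma → delta ← phi → eta → eps → lam → mu
  delta is a collider here and neither delta nor any of its descendants is conditioned on, so the collider stays closed — the path is blocked at delta.
Path 2: sigma → delta ← phi → eta → lam → mu
  delta is a collider here and neither delta nor any of its descendants is conditioned on, so the collider stays closed — the path is blocked at delta.
Path 3: sigma → delta ← phi → eta → mu
  delta is a collider here and neither delta nor any of its descendants is conditioned on, so the collider stays closed — the path is blocked at delta.
Path 4: sigma → delta ← phi → mu
  delta is a collider here and neither delta nor any of its descendants is conditioned on, so the collider stays closed — the path is blocked at delta.
Path 5: sigma → delta ← mu
  delta is a collider here and neither delta nor any of its descendants is conditioned on, so the collider stays closed — the path is blocked at delta.
Path 6: sigma → kappa → mu
  kappa is a chain here and kappa is conditioned on, so the path is blocked at kappa.
All paths are blocked; sigma ⊥ mu | {kappa, lam} holds.

Yes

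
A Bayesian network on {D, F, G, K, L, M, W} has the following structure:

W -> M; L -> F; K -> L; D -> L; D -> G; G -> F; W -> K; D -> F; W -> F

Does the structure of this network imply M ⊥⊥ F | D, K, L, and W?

We examine all 4 paths between M and F:
Path 1: M ← W → F
  W is a fork here and W is conditioned on, so the path is blocked at W.
Path 2: M ← W → K → L → F
  W is a fork here and W is conditioned on, so the path is blocked at W.
Path 3: M ← W → K → L ← D → F
  W is a fork here and W is conditioned on, so the path is blocked at W.
Path 4: M ← W → K → L ← D → G → F
  W is a fork here and W is conditioned on, so the path is blocked at W.
Since every path is blocked, d-separation holds.

Yes — M and F are d-separated given {D, K, L, W}.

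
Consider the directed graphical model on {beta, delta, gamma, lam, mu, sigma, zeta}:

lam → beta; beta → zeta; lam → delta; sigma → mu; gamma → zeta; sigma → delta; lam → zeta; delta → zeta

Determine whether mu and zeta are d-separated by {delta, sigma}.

There are 3 undirected paths between mu and zeta; checking each against the conditioning set {delta, sigma}:
Path 1: mu ← sigma → delta ← lam → beta → zeta
  sigma is a fork here and sigma is conditioned on, so the path is blocked at sigma.
Path 2: mu ← sigma → delta ← lam → zeta
  sigma is a fork here and sigma is conditioned on, so the path is blocked at sigma.
Path 3: mu ← sigma → delta → zeta
  sigma is a fork here and sigma is conditioned on, so the path is blocked at sigma.
Every path is blocked, so mu and zeta are d-separated given {delta, sigma}.

Yes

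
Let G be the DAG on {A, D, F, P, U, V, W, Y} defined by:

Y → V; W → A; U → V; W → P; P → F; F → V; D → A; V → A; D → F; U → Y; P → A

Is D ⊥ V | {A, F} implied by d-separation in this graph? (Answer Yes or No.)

No — D and V are not d-separated given {A, F}.

6 paths connect D and V; each must be blocked for d-separation to hold:
  1. D → F ← P ← W → A ← V — F:collider[open]; P:chain[open]; W:fork[open]; A:collider[open] ⇒ active
  2. D → F ← P → A ← V — F:collider[open]; P:fork[open]; A:collider[open] ⇒ active
  3. D → F → V — F:chain[blocks] ⇒ blocked
  4. D → A ← W → P → F → V — A:collider[open]; W:fork[open]; P:chain[open]; F:chain[blocks] ⇒ blocked
  5. D → A ← P → F → V — A:collider[open]; P:fork[open]; F:chain[blocks] ⇒ blocked
  6. D → A ← V — A:collider[open] ⇒ active
At least one path is unblocked, so d-separation fails.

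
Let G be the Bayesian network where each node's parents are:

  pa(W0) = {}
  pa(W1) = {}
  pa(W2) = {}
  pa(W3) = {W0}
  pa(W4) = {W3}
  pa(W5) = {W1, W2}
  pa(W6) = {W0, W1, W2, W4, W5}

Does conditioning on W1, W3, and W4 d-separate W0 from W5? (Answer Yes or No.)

Yes

We examine all 6 paths between W0 and W5:
  1. W0 → W6 ← W5 — W6:collider[blocks] ⇒ blocked
  2. W0 → W6 ← W2 → W5 — W6:collider[blocks]; W2:fork[open] ⇒ blocked
  3. W0 → W6 ← W1 → W5 — W6:collider[blocks]; W1:fork[blocks] ⇒ blocked
  4. W0 → W3 → W4 → W6 ← W5 — W3:chain[blocks]; W4:chain[blocks]; W6:collider[blocks] ⇒ blocked
  5. W0 → W3 → W4 → W6 ← W2 → W5 — W3:chain[blocks]; W4:chain[blocks]; W6:collider[blocks]; W2:fork[open] ⇒ blocked
  6. W0 → W3 → W4 → W6 ← W1 → W5 — W3:chain[blocks]; W4:chain[blocks]; W6:collider[blocks]; W1:fork[blocks] ⇒ blocked
Since every path is blocked, d-separation holds.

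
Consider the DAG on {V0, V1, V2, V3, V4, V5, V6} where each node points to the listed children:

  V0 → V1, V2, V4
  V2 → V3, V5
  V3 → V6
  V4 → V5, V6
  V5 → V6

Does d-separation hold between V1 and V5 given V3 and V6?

No

There are 6 undirected paths between V1 and V5; checking each against the conditioning set {V3, V6}:
Path 1: V1 ← V0 → V4 → V5
  V0 is a fork and V0 is not conditioned on; V4 is a chain and V4 is not conditioned on — no node blocks this path, so it is active.
Path 2: V1 ← V0 → V4 → V6 ← V5
  V0 is a fork and V0 is not conditioned on; V4 is a chain and V4 is not conditioned on; V6 is a collider and V6 is conditioned on, which opens it — no node blocks this path, so it is active.
Path 3: V1 ← V0 → V4 → V6 ← V3 ← V2 → V5
  V3 is a chain here and V3 is conditioned on, so the path is blocked at V3.
Path 4: V1 ← V0 → V2 → V5
  V0 is a fork and V0 is not conditioned on; V2 is a chain and V2 is not conditioned on — no node blocks this path, so it is active.
Path 5: V1 ← V0 → V2 → V3 → V6 ← V4 → V5
  V3 is a chain here and V3 is conditioned on, so the path is blocked at V3.
Path 6: V1 ← V0 → V2 → V3 → V6 ← V5
  V3 is a chain here and V3 is conditioned on, so the path is blocked at V3.
At least one path is unblocked, so d-separation fails.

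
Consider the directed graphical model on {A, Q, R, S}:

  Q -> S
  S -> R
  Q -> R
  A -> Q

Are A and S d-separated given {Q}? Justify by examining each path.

2 paths connect A and S; each must be blocked for d-separation to hold:
Path 1: A → Q → R ← S
  Q is a chain here and Q is conditioned on, so the path is blocked at Q.
Path 2: A → Q → S
  Q is a chain here and Q is conditioned on, so the path is blocked at Q.
Since every path is blocked, d-separation holds.

Yes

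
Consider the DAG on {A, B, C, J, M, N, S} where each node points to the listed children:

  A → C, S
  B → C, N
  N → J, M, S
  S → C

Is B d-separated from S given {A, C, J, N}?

3 paths connect B and S; each must be blocked for d-separation to hold:
  1. B → N → S — N:chain[blocks] ⇒ blocked
  2. B → C ← S — C:collider[open] ⇒ active
  3. B → C ← A → S — C:collider[open]; A:fork[blocks] ⇒ blocked
Since the path B → C ← S is active, B and S are not d-separated given {A, C, J, N}.

No — B and S are not d-separated given {A, C, J, N}.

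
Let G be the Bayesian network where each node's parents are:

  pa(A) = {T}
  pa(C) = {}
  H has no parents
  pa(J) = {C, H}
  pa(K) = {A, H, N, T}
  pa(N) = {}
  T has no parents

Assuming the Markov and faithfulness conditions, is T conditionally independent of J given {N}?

Enumerating the 2 paths from T to J and testing each for blocking by {N}:
Path 1: T → A → K ← H → J
  K is a collider here and neither K nor any of its descendants is conditioned on, so the collider stays closed — the path is blocked at K.
Path 2: T → K ← H → J
  K is a collider here and neither K nor any of its descendants is conditioned on, so the collider stays closed — the path is blocked at K.
All paths are blocked; T ⊥ J | {N} holds.

Yes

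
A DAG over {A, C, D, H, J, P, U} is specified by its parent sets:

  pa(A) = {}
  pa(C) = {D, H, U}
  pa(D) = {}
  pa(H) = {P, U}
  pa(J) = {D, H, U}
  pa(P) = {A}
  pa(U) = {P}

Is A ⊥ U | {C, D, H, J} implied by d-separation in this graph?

We examine all 6 paths between A and U:
Path 1: A → P → H → C ← D → J ← U
  H is a chain here and H is conditioned on, so the path is blocked at H.
Path 2: A → P → H → C ← U
  H is a chain here and H is conditioned on, so the path is blocked at H.
Path 3: A → P → H → J ← D → C ← U
  H is a chain here and H is conditioned on, so the path is blocked at H.
Path 4: A → P → H → J ← U
  H is a chain here and H is conditioned on, so the path is blocked at H.
Path 5: A → P → H ← U
  P is a chain and P is not conditioned on; H is a collider and H is conditioned on, which opens it — no node blocks this path, so it is active.
Path 6: A → P → U
  P is a chain and P is not conditioned on — no node blocks this path, so it is active.
Because an active path exists, A and U are not d-separated.

No — A and U are not d-separated given {C, D, H, J}.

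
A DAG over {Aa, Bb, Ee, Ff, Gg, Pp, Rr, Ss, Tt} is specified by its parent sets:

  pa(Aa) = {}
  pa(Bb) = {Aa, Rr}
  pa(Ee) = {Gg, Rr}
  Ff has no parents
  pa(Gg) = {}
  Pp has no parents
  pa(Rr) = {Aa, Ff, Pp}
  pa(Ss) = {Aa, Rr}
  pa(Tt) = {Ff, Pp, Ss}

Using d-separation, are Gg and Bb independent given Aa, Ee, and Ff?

We examine all 5 paths between Gg and Bb:
Path 1: Gg → Ee ← Rr ← Ff → Tt ← Ss ← Aa → Bb
  Ff is a fork here and Ff is conditioned on, so the path is blocked at Ff.
Path 2: Gg → Ee ← Rr → Bb
  Ee is a collider and Ee is conditioned on, which opens it; Rr is a fork and Rr is not conditioned on — no node blocks this path, so it is active.
Path 3: Gg → Ee ← Rr ← Pp → Tt ← Ss ← Aa → Bb
  Tt is a collider here and neither Tt nor any of its descendants is conditioned on, so the collider stays closed — the path is blocked at Tt.
Path 4: Gg → Ee ← Rr → Ss ← Aa → Bb
  Ss is a collider here and neither Ss nor any of its descendants is conditioned on, so the collider stays closed — the path is blocked at Ss.
Path 5: Gg → Ee ← Rr ← Aa → Bb
  Aa is a fork here and Aa is conditioned on, so the path is blocked at Aa.
Because an active path exists, Gg and Bb are not d-separated.

No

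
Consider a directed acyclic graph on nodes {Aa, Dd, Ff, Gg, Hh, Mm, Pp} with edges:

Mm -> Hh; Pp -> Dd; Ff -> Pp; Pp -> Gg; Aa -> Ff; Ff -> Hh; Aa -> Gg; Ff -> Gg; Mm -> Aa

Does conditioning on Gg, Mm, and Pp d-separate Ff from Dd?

Yes

There are 4 undirected paths between Ff and Dd; checking each against the conditioning set {Gg, Mm, Pp}:
Path 1: Ff → Hh ← Mm → Aa → Gg ← Pp → Dd
  Hh is a collider here and neither Hh nor any of its descendants is conditioned on, so the collider stays closed — the path is blocked at Hh.
Path 2: Ff ← Aa → Gg ← Pp → Dd
  Pp is a fork here and Pp is conditioned on, so the path is blocked at Pp.
Path 3: Ff → Gg ← Pp → Dd
  Pp is a fork here and Pp is conditioned on, so the path is blocked at Pp.
Path 4: Ff → Pp → Dd
  Pp is a chain here and Pp is conditioned on, so the path is blocked at Pp.
Since every path is blocked, d-separation holds.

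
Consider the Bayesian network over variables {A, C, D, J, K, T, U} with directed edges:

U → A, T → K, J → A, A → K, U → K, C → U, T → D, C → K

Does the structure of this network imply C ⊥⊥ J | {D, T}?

Yes

There are 4 undirected paths between C and J; checking each against the conditioning set {D, T}:
  1. C → U → A ← J — U:chain[open]; A:collider[blocks] ⇒ blocked
  2. C → U → K ← A ← J — U:chain[open]; K:collider[blocks]; A:chain[open] ⇒ blocked
  3. C → K ← A ← J — K:collider[blocks]; A:chain[open] ⇒ blocked
  4. C → K ← U → A ← J — K:collider[blocks]; U:fork[open]; A:collider[blocks] ⇒ blocked
Every path is blocked, so C and J are d-separated given {D, T}.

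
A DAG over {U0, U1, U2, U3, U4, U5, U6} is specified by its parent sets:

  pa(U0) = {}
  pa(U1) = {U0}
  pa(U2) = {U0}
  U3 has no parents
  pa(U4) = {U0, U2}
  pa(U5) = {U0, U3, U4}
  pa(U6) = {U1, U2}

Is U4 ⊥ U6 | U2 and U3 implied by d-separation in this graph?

No — U4 and U6 are not d-separated given {U2, U3}.

There are 6 undirected paths between U4 and U6; checking each against the conditioning set {U2, U3}:
Path 1: U4 ← U2 → U6
  U2 is a fork here and U2 is conditioned on, so the path is blocked at U2.
Path 2: U4 ← U2 ← U0 → U1 → U6
  U2 is a chain here and U2 is conditioned on, so the path is blocked at U2.
Path 3: U4 → U5 ← U0 → U1 → U6
  U5 is a collider here and neither U5 nor any of its descendants is conditioned on, so the collider stays closed — the path is blocked at U5.
Path 4: U4 → U5 ← U0 → U2 → U6
  U5 is a collider here and neither U5 nor any of its descendants is conditioned on, so the collider stays closed — the path is blocked at U5.
Path 5: U4 ← U0 → U1 → U6
  U0 is a fork and U0 is not conditioned on; U1 is a chain and U1 is not conditioned on — no node blocks this path, so it is active.
Path 6: U4 ← U0 → U2 → U6
  U2 is a chain here and U2 is conditioned on, so the path is blocked at U2.
At least one path is unblocked, so d-separation fails.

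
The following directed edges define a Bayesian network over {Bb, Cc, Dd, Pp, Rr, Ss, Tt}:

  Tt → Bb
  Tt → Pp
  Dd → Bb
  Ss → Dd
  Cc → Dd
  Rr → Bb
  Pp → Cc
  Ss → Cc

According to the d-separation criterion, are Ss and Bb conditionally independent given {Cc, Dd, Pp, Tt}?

Yes

We examine all 4 paths between Ss and Bb:
Path 1: Ss → Cc ← Pp ← Tt → Bb
  Pp is a chain here and Pp is conditioned on, so the path is blocked at Pp.
Path 2: Ss → Cc → Dd → Bb
  Cc is a chain here and Cc is conditioned on, so the path is blocked at Cc.
Path 3: Ss → Dd → Bb
  Dd is a chain here and Dd is conditioned on, so the path is blocked at Dd.
Path 4: Ss → Dd ← Cc ← Pp ← Tt → Bb
  Cc is a chain here and Cc is conditioned on, so the path is blocked at Cc.
Every path is blocked, so Ss and Bb are d-separated given {Cc, Dd, Pp, Tt}.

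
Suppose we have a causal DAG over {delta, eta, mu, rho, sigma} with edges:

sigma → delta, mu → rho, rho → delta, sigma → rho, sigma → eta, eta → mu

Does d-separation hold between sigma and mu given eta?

Yes

We examine all 3 paths between sigma and mu:
Path 1: sigma → rho ← mu
  rho is a collider here and neither rho nor any of its descendants is conditioned on, so the collider stays closed — the path is blocked at rho.
Path 2: sigma → delta ← rho ← mu
  delta is a collider here and neither delta nor any of its descendants is conditioned on, so the collider stays closed — the path is blocked at delta.
Path 3: sigma → eta → mu
  eta is a chain here and eta is conditioned on, so the path is blocked at eta.
All paths are blocked; sigma ⊥ mu | {eta} holds.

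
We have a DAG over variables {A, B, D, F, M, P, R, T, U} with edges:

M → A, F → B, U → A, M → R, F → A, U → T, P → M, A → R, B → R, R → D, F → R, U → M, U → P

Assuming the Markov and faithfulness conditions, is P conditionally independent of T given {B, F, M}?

There are 6 undirected paths between P and T; checking each against the conditioning set {B, F, M}:
  1. P → M → A ← U → T — M:chain[blocks]; A:collider[blocks]; U:fork[open] ⇒ blocked
  2. P → M ← U → T — M:collider[open]; U:fork[open] ⇒ active
  3. P → M → R ← F → A ← U → T — M:chain[blocks]; R:collider[blocks]; F:fork[blocks]; A:collider[blocks]; U:fork[open] ⇒ blocked
  4. P → M → R ← A ← U → T — M:chain[blocks]; R:collider[blocks]; A:chain[open]; U:fork[open] ⇒ blocked
  5. P → M → R ← B ← F → A ← U → T — M:chain[blocks]; R:collider[blocks]; B:chain[blocks]; F:fork[blocks]; A:collider[blocks]; U:fork[open] ⇒ blocked
  6. P ← U → T — U:fork[open] ⇒ active
Because an active path exists, P and T are not d-separated.

No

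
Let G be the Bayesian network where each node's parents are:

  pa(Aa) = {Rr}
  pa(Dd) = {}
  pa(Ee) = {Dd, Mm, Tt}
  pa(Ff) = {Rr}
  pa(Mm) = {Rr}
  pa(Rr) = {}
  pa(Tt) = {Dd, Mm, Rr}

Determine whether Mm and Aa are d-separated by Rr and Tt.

Yes

Enumerating the 4 paths from Mm to Aa and testing each for blocking by {Rr, Tt}:
Path 1: Mm → Tt ← Rr → Aa
  Rr is a fork here and Rr is conditioned on, so the path is blocked at Rr.
Path 2: Mm ← Rr → Aa
  Rr is a fork here and Rr is conditioned on, so the path is blocked at Rr.
Path 3: Mm → Ee ← Tt ← Rr → Aa
  Ee is a collider here and neither Ee nor any of its descendants is conditioned on, so the collider stays closed — the path is blocked at Ee.
Path 4: Mm → Ee ← Dd → Tt ← Rr → Aa
  Ee is a collider here and neither Ee nor any of its descendants is conditioned on, so the collider stays closed — the path is blocked at Ee.
Since every path is blocked, d-separation holds.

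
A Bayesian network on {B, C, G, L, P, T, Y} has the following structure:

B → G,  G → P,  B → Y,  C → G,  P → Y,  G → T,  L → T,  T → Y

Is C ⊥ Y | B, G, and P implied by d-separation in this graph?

Yes

We examine all 3 paths between C and Y:
Path 1: C → G → P → Y
  G is a chain here and G is conditioned on, so the path is blocked at G.
Path 2: C → G → T → Y
  G is a chain here and G is conditioned on, so the path is blocked at G.
Path 3: C → G ← B → Y
  B is a fork here and B is conditioned on, so the path is blocked at B.
Every path is blocked, so C and Y are d-separated given {B, G, P}.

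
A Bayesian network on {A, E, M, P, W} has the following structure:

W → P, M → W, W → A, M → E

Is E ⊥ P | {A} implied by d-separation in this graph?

No

There is one path between E and P:
Path 1: E ← M → W → P
  M is a fork and M is not conditioned on; W is a chain and W is not conditioned on — no node blocks this path, so it is active.
Because an active path exists, E and P are not d-separated.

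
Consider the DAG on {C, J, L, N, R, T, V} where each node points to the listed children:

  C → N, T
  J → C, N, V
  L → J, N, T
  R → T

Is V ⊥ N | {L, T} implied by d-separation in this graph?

No

5 paths connect V and N; each must be blocked for d-separation to hold:
Path 1: V ← J ← L → T ← C → N
  L is a fork here and L is conditioned on, so the path is blocked at L.
Path 2: V ← J ← L → N
  L is a fork here and L is conditioned on, so the path is blocked at L.
Path 3: V ← J → N
  J is a fork and J is not conditioned on — no node blocks this path, so it is active.
Path 4: V ← J → C → T ← L → N
  L is a fork here and L is conditioned on, so the path is blocked at L.
Path 5: V ← J → C → N
  J is a fork and J is not conditioned on; C is a chain and C is not conditioned on — no node blocks this path, so it is active.
Because an active path exists, V and N are not d-separated.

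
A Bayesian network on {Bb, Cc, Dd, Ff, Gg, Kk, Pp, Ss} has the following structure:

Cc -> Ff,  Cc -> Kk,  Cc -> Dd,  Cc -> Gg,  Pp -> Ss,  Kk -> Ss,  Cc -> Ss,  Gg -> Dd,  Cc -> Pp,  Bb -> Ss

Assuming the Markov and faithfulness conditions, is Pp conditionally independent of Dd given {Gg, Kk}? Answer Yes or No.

6 paths connect Pp and Dd; each must be blocked for d-separation to hold:
Path 1: Pp → Ss ← Cc → Dd
  Ss is a collider here and neither Ss nor any of its descendants is conditioned on, so the collider stays closed — the path is blocked at Ss.
Path 2: Pp → Ss ← Cc → Gg → Dd
  Ss is a collider here and neither Ss nor any of its descendants is conditioned on, so the collider stays closed — the path is blocked at Ss.
Path 3: Pp → Ss ← Kk ← Cc → Dd
  Ss is a collider here and neither Ss nor any of its descendants is conditioned on, so the collider stays closed — the path is blocked at Ss.
Path 4: Pp → Ss ← Kk ← Cc → Gg → Dd
  Ss is a collider here and neither Ss nor any of its descendants is conditioned on, so the collider stays closed — the path is blocked at Ss.
Path 5: Pp ← Cc → Dd
  Cc is a fork and Cc is not conditioned on — no node blocks this path, so it is active.
Path 6: Pp ← Cc → Gg → Dd
  Gg is a chain here and Gg is conditioned on, so the path is blocked at Gg.
At least one path is unblocked, so d-separation fails.

No — Pp and Dd are not d-separated given {Gg, Kk}.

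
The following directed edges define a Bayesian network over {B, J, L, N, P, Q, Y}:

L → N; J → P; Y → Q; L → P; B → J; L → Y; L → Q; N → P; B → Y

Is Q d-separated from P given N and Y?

No

6 paths connect Q and P; each must be blocked for d-separation to hold:
  1. Q ← Y ← L → N → P — Y:chain[blocks]; L:fork[open]; N:chain[blocks] ⇒ blocked
  2. Q ← Y ← L → P — Y:chain[blocks]; L:fork[open] ⇒ blocked
  3. Q ← Y ← B → J → P — Y:chain[blocks]; B:fork[open]; J:chain[open] ⇒ blocked
  4. Q ← L → N → P — L:fork[open]; N:chain[blocks] ⇒ blocked
  5. Q ← L → P — L:fork[open] ⇒ active
  6. Q ← L → Y ← B → J → P — L:fork[open]; Y:collider[open]; B:fork[open]; J:chain[open] ⇒ active
At least one path is unblocked, so d-separation fails.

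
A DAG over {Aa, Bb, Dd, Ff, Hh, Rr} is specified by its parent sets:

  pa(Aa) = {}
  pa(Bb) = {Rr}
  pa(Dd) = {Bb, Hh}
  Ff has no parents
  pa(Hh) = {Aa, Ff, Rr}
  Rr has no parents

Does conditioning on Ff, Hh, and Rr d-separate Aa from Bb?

There are 2 undirected paths between Aa and Bb; checking each against the conditioning set {Ff, Hh, Rr}:
Path 1: Aa → Hh → Dd ← Bb
  Hh is a chain here and Hh is conditioned on, so the path is blocked at Hh.
Path 2: Aa → Hh ← Rr → Bb
  Rr is a fork here and Rr is conditioned on, so the path is blocked at Rr.
All paths are blocked; Aa ⊥ Bb | {Ff, Hh, Rr} holds.

Yes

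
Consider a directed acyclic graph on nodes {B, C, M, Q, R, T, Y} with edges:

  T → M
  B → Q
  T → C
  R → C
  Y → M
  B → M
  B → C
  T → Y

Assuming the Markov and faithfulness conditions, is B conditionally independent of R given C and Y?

No — B and R are not d-separated given {C, Y}.

We examine all 3 paths between B and R:
  1. B → M ← T → C ← R — M:collider[blocks]; T:fork[open]; C:collider[open] ⇒ blocked
  2. B → M ← Y ← T → C ← R — M:collider[blocks]; Y:chain[blocks]; T:fork[open]; C:collider[open] ⇒ blocked
  3. B → C ← R — C:collider[open] ⇒ active
Because an active path exists, B and R are not d-separated.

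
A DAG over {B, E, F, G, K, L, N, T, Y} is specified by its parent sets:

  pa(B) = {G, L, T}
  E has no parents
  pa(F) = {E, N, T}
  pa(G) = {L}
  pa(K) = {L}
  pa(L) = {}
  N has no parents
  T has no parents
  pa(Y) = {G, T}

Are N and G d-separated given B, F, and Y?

No

There are 3 undirected paths between N and G; checking each against the conditioning set {B, F, Y}:
  1. N → F ← T → B ← L → G — F:collider[open]; T:fork[open]; B:collider[open]; L:fork[open] ⇒ active
  2. N → F ← T → B ← G — F:collider[open]; T:fork[open]; B:collider[open] ⇒ active
  3. N → F ← T → Y ← G — F:collider[open]; T:fork[open]; Y:collider[open] ⇒ active
At least one path is unblocked, so d-separation fails.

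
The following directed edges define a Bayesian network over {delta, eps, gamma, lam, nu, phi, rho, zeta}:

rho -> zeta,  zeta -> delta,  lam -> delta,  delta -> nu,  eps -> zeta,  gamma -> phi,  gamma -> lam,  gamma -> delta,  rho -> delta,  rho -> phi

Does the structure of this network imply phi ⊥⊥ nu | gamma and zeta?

4 paths connect phi and nu; each must be blocked for d-separation to hold:
Path 1: phi ← rho → zeta → delta → nu
  zeta is a chain here and zeta is conditioned on, so the path is blocked at zeta.
Path 2: phi ← rho → delta → nu
  rho is a fork and rho is not conditioned on; delta is a chain and delta is not conditioned on — no node blocks this path, so it is active.
Path 3: phi ← gamma → delta → nu
  gamma is a fork here and gamma is conditioned on, so the path is blocked at gamma.
Path 4: phi ← gamma → lam → delta → nu
  gamma is a fork here and gamma is conditioned on, so the path is blocked at gamma.
Since the path phi ← rho → delta → nu is active, phi and nu are not d-separated given {gamma, zeta}.

No — phi and nu are not d-separated given {gamma, zeta}.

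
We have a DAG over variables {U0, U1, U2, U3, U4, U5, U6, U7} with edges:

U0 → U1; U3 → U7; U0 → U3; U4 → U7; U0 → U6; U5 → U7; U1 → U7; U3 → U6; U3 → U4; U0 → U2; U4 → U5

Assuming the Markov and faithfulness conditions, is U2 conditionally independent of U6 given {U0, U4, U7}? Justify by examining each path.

Yes — U2 and U6 are d-separated given {U0, U4, U7}.

5 paths connect U2 and U6; each must be blocked for d-separation to hold:
Path 1: U2 ← U0 → U6
  U0 is a fork here and U0 is conditioned on, so the path is blocked at U0.
Path 2: U2 ← U0 → U1 → U7 ← U4 ← U3 → U6
  U0 is a fork here and U0 is conditioned on, so the path is blocked at U0.
Path 3: U2 ← U0 → U1 → U7 ← U5 ← U4 ← U3 → U6
  U0 is a fork here and U0 is conditioned on, so the path is blocked at U0.
Path 4: U2 ← U0 → U1 → U7 ← U3 → U6
  U0 is a fork here and U0 is conditioned on, so the path is blocked at U0.
Path 5: U2 ← U0 → U3 → U6
  U0 is a fork here and U0 is conditioned on, so the path is blocked at U0.
Since every path is blocked, d-separation holds.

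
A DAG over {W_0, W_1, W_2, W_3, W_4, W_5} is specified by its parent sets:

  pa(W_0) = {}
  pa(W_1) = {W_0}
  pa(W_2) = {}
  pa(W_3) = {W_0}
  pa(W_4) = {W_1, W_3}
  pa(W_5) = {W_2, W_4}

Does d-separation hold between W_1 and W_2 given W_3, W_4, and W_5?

Yes — W_1 and W_2 are d-separated given {W_3, W_4, W_5}.

There are 2 undirected paths between W_1 and W_2; checking each against the conditioning set {W_3, W_4, W_5}:
Path 1: W_1 → W_4 → W_5 ← W_2
  W_4 is a chain here and W_4 is conditioned on, so the path is blocked at W_4.
Path 2: W_1 ← W_0 → W_3 → W_4 → W_5 ← W_2
  W_3 is a chain here and W_3 is conditioned on, so the path is blocked at W_3.
Since every path is blocked, d-separation holds.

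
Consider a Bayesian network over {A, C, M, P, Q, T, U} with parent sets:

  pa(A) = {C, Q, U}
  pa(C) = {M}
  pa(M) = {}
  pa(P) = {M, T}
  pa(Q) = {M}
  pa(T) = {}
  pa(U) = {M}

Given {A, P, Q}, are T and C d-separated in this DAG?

There are 3 undirected paths between T and C; checking each against the conditioning set {A, P, Q}:
Path 1: T → P ← M → U → A ← C
  P is a collider and P is conditioned on, which opens it; M is a fork and M is not conditioned on; U is a chain and U is not conditioned on; A is a collider and A is conditioned on, which opens it — no node blocks this path, so it is active.
Path 2: T → P ← M → Q → A ← C
  Q is a chain here and Q is conditioned on, so the path is blocked at Q.
Path 3: T → P ← M → C
  P is a collider and P is conditioned on, which opens it; M is a fork and M is not conditioned on — no node blocks this path, so it is active.
At least one path is unblocked, so d-separation fails.

No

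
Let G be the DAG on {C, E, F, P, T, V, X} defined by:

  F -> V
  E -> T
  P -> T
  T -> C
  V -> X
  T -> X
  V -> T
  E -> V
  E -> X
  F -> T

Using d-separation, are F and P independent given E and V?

We examine all 6 paths between F and P:
Path 1: F → T ← P
  T is a collider here and neither T nor any of its descendants is conditioned on, so the collider stays closed — the path is blocked at T.
Path 2: F → V → T ← P
  V is a chain here and V is conditioned on, so the path is blocked at V.
Path 3: F → V → X ← T ← P
  V is a chain here and V is conditioned on, so the path is blocked at V.
Path 4: F → V → X ← E → T ← P
  V is a chain here and V is conditioned on, so the path is blocked at V.
Path 5: F → V ← E → T ← P
  E is a fork here and E is conditioned on, so the path is blocked at E.
Path 6: F → V ← E → X ← T ← P
  E is a fork here and E is conditioned on, so the path is blocked at E.
All paths are blocked; F ⊥ P | {E, V} holds.

Yes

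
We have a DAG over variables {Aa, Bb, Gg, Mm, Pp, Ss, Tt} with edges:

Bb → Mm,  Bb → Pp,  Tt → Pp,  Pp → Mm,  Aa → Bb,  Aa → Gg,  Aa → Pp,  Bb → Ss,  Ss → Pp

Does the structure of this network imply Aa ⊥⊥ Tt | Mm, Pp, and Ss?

No

We examine all 4 paths between Aa and Tt:
Path 1: Aa → Bb → Pp ← Tt
  Bb is a chain and Bb is not conditioned on; Pp is a collider and Pp is conditioned on, which opens it — no node blocks this path, so it is active.
Path 2: Aa → Bb → Ss → Pp ← Tt
  Ss is a chain here and Ss is conditioned on, so the path is blocked at Ss.
Path 3: Aa → Bb → Mm ← Pp ← Tt
  Pp is a chain here and Pp is conditioned on, so the path is blocked at Pp.
Path 4: Aa → Pp ← Tt
  Pp is a collider and Pp is conditioned on, which opens it — no node blocks this path, so it is active.
Since the path Aa → Bb → Pp ← Tt is active, Aa and Tt are not d-separated given {Mm, Pp, Ss}.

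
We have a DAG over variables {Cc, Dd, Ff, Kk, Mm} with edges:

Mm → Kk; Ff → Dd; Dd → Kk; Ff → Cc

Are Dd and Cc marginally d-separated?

No

Only one path connects Dd and Cc:
Path 1: Dd ← Ff → Cc
  Ff is a fork and Ff is not conditioned on — no node blocks this path, so it is active.
At least one path is unblocked, so d-separation fails.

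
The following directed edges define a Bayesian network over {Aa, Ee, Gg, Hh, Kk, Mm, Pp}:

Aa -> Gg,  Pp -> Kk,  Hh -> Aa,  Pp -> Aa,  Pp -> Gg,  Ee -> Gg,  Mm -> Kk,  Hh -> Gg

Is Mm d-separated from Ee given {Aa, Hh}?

Yes

Enumerating the 3 paths from Mm to Ee and testing each for blocking by {Aa, Hh}:
Path 1: Mm → Kk ← Pp → Aa ← Hh → Gg ← Ee
  Kk is a collider here and neither Kk nor any of its descendants is conditioned on, so the collider stays closed — the path is blocked at Kk.
Path 2: Mm → Kk ← Pp → Aa → Gg ← Ee
  Kk is a collider here and neither Kk nor any of its descendants is conditioned on, so the collider stays closed — the path is blocked at Kk.
Path 3: Mm → Kk ← Pp → Gg ← Ee
  Kk is a collider here and neither Kk nor any of its descendants is conditioned on, so the collider stays closed — the path is blocked at Kk.
Since every path is blocked, d-separation holds.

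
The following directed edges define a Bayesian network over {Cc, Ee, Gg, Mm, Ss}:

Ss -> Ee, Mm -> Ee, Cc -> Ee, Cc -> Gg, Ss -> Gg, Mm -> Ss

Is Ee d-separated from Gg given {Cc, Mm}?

No

We examine all 3 paths between Ee and Gg:
Path 1: Ee ← Mm → Ss → Gg
  Mm is a fork here and Mm is conditioned on, so the path is blocked at Mm.
Path 2: Ee ← Ss → Gg
  Ss is a fork and Ss is not conditioned on — no node blocks this path, so it is active.
Path 3: Ee ← Cc → Gg
  Cc is a fork here and Cc is conditioned on, so the path is blocked at Cc.
Since the path Ee ← Ss → Gg is active, Ee and Gg are not d-separated given {Cc, Mm}.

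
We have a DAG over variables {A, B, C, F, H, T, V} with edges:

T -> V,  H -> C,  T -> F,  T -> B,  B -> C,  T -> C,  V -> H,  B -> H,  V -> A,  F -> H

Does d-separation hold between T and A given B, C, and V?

Yes — T and A are d-separated given {B, C, V}.

6 paths connect T and A; each must be blocked for d-separation to hold:
  1. T → C ← B → H ← V → A — C:collider[open]; B:fork[blocks]; H:collider[open]; V:fork[blocks] ⇒ blocked
  2. T → C ← H ← V → A — C:collider[open]; H:chain[open]; V:fork[blocks] ⇒ blocked
  3. T → B → C ← H ← V → A — B:chain[blocks]; C:collider[open]; H:chain[open]; V:fork[blocks] ⇒ blocked
  4. T → B → H ← V → A — B:chain[blocks]; H:collider[open]; V:fork[blocks] ⇒ blocked
  5. T → F → H ← V → A — F:chain[open]; H:collider[open]; V:fork[blocks] ⇒ blocked
  6. T → V → A — V:chain[blocks] ⇒ blocked
Every path is blocked, so T and A are d-separated given {B, C, V}.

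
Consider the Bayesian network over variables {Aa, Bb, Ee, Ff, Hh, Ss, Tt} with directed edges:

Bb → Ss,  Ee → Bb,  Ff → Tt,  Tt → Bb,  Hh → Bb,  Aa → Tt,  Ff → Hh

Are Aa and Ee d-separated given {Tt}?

2 paths connect Aa and Ee; each must be blocked for d-separation to hold:
Path 1: Aa → Tt → Bb ← Ee
  Tt is a chain here and Tt is conditioned on, so the path is blocked at Tt.
Path 2: Aa → Tt ← Ff → Hh → Bb ← Ee
  Bb is a collider here and neither Bb nor any of its descendants is conditioned on, so the collider stays closed — the path is blocked at Bb.
Every path is blocked, so Aa and Ee are d-separated given {Tt}.

Yes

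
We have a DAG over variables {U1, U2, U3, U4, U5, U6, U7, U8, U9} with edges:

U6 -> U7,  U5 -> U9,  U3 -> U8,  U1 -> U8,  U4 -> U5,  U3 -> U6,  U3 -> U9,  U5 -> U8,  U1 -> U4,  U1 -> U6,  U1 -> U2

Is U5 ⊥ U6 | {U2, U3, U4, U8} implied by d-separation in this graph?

There are 6 undirected paths between U5 and U6; checking each against the conditioning set {U2, U3, U4, U8}:
Path 1: U5 → U9 ← U3 → U6
  U9 is a collider here and neither U9 nor any of its descendants is conditioned on, so the collider stays closed — the path is blocked at U9.
Path 2: U5 → U9 ← U3 → U8 ← U1 → U6
  U9 is a collider here and neither U9 nor any of its descendants is conditioned on, so the collider stays closed — the path is blocked at U9.
Path 3: U5 ← U4 ← U1 → U6
  U4 is a chain here and U4 is conditioned on, so the path is blocked at U4.
Path 4: U5 ← U4 ← U1 → U8 ← U3 → U6
  U4 is a chain here and U4 is conditioned on, so the path is blocked at U4.
Path 5: U5 → U8 ← U3 → U6
  U3 is a fork here and U3 is conditioned on, so the path is blocked at U3.
Path 6: U5 → U8 ← U1 → U6
  U8 is a collider and U8 is conditioned on, which opens it; U1 is a fork and U1 is not conditioned on — no node blocks this path, so it is active.
At least one path is unblocked, so d-separation fails.

No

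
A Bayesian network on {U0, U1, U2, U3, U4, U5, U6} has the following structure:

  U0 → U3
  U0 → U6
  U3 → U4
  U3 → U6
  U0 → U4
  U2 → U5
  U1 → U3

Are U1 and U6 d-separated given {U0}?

No

We examine all 3 paths between U1 and U6:
Path 1: U1 → U3 ← U0 → U6
  U3 is a collider here and neither U3 nor any of its descendants is conditioned on, so the collider stays closed — the path is blocked at U3.
Path 2: U1 → U3 → U4 ← U0 → U6
  U4 is a collider here and neither U4 nor any of its descendants is conditioned on, so the collider stays closed — the path is blocked at U4.
Path 3: U1 → U3 → U6
  U3 is a chain and U3 is not conditioned on — no node blocks this path, so it is active.
At least one path is unblocked, so d-separation fails.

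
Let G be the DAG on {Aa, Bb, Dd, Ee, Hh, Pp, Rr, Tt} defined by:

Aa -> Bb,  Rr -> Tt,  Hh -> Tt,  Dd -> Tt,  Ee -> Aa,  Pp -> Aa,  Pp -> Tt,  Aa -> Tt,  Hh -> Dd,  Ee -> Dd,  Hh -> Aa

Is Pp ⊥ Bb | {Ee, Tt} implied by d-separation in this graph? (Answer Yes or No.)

No

Enumerating the 6 paths from Pp to Bb and testing each for blocking by {Ee, Tt}:
Path 1: Pp → Tt ← Hh → Aa → Bb
  Tt is a collider and Tt is conditioned on, which opens it; Hh is a fork and Hh is not conditioned on; Aa is a chain and Aa is not conditioned on — no node blocks this path, so it is active.
Path 2: Pp → Tt ← Hh → Dd ← Ee → Aa → Bb
  Ee is a fork here and Ee is conditioned on, so the path is blocked at Ee.
Path 3: Pp → Tt ← Aa → Bb
  Tt is a collider and Tt is conditioned on, which opens it; Aa is a fork and Aa is not conditioned on — no node blocks this path, so it is active.
Path 4: Pp → Tt ← Dd ← Hh → Aa → Bb
  Tt is a collider and Tt is conditioned on, which opens it; Dd is a chain and Dd is not conditioned on; Hh is a fork and Hh is not conditioned on; Aa is a chain and Aa is not conditioned on — no node blocks this path, so it is active.
Path 5: Pp → Tt ← Dd ← Ee → Aa → Bb
  Ee is a fork here and Ee is conditioned on, so the path is blocked at Ee.
Path 6: Pp → Aa → Bb
  Aa is a chain and Aa is not conditioned on — no node blocks this path, so it is active.
At least one path is unblocked, so d-separation fails.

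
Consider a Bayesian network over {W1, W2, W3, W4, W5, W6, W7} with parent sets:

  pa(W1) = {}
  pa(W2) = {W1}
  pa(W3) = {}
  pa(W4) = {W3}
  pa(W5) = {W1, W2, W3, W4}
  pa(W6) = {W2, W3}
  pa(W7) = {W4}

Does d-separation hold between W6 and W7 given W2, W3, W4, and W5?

6 paths connect W6 and W7; each must be blocked for d-separation to hold:
Path 1: W6 ← W3 → W4 → W7
  W3 is a fork here and W3 is conditioned on, so the path is blocked at W3.
Path 2: W6 ← W3 → W5 ← W4 → W7
  W3 is a fork here and W3 is conditioned on, so the path is blocked at W3.
Path 3: W6 ← W2 ← W1 → W5 ← W3 → W4 → W7
  W2 is a chain here and W2 is conditioned on, so the path is blocked at W2.
Path 4: W6 ← W2 ← W1 → W5 ← W4 → W7
  W2 is a chain here and W2 is conditioned on, so the path is blocked at W2.
Path 5: W6 ← W2 → W5 ← W3 → W4 → W7
  W2 is a fork here and W2 is conditioned on, so the path is blocked at W2.
Path 6: W6 ← W2 → W5 ← W4 → W7
  W2 is a fork here and W2 is conditioned on, so the path is blocked at W2.
Every path is blocked, so W6 and W7 are d-separated given {W2, W3, W4, W5}.

Yes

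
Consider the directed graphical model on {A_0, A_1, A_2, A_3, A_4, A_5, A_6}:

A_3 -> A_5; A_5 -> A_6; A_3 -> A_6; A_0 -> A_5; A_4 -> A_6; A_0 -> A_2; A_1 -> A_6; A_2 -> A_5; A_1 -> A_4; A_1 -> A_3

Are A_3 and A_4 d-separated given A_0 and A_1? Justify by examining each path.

Enumerating the 6 paths from A_3 to A_4 and testing each for blocking by {A_0, A_1}:
Path 1: A_3 → A_6 ← A_4
  A_6 is a collider here and neither A_6 nor any of its descendants is conditioned on, so the collider stays closed — the path is blocked at A_6.
Path 2: A_3 → A_6 ← A_1 → A_4
  A_6 is a collider here and neither A_6 nor any of its descendants is conditioned on, so the collider stays closed — the path is blocked at A_6.
Path 3: A_3 → A_5 → A_6 ← A_4
  A_6 is a collider here and neither A_6 nor any of its descendants is conditioned on, so the collider stays closed — the path is blocked at A_6.
Path 4: A_3 → A_5 → A_6 ← A_1 → A_4
  A_6 is a collider here and neither A_6 nor any of its descendants is conditioned on, so the collider stays closed — the path is blocked at A_6.
Path 5: A_3 ← A_1 → A_6 ← A_4
  A_1 is a fork here and A_1 is conditioned on, so the path is blocked at A_1.
Path 6: A_3 ← A_1 → A_4
  A_1 is a fork here and A_1 is conditioned on, so the path is blocked at A_1.
Since every path is blocked, d-separation holds.

Yes — A_3 and A_4 are d-separated given {A_0, A_1}.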